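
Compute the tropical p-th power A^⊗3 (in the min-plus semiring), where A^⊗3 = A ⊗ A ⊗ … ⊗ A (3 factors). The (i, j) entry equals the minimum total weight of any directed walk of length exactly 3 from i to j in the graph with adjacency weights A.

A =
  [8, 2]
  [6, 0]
A^⊗3 =
  [8, 2]
  [6, 0]

Each entry (A^⊗3)_ij equals the minimum over all length-3 walks i = v_0 → v_1 → … → v_3 = j of Σ_t A[v_t][v_{t+1}]. For example, for (i, j) = (0, 1) we minimise over 4 possible intermediate vertex sequences; the minimum is 2, attained along the walk 0 → 1 → 1 → 1.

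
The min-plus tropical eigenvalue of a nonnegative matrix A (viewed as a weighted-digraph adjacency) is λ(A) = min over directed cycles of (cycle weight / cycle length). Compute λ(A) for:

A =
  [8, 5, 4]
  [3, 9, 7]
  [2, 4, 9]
λ(A) = 3

Enumerate directed cycles and compute their means (weight / length). Sample:
  cycle 0 → 0: weight = 8, length = 1, mean = 8/1 ≈ 8.000
  cycle 1 → 1: weight = 9, length = 1, mean = 9/1 ≈ 9.000
  cycle 2 → 2: weight = 9, length = 1, mean = 9/1 ≈ 9.000
  cycle 0 → 1 → 0: weight = 8, length = 2, mean = 8/2 ≈ 4.000
  cycle 0 → 2 → 0: weight = 6, length = 2, mean = 6/2 ≈ 3.000
  cycle 1 → 0 → 1: weight = 8, length = 2, mean = 8/2 ≈ 4.000
Minimum mean = 3.000, attained e.g. along the cycle 0 → 2 → 0 with weight 6 and length 2. So λ(A) = 6/2 = 3.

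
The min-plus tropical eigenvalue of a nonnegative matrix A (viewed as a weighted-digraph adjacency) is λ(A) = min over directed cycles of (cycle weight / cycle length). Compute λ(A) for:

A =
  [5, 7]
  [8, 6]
λ(A) = 5

Enumerate directed cycles and compute their means (weight / length). Sample:
  cycle 0 → 0: weight = 5, length = 1, mean = 5/1 ≈ 5.000
  cycle 1 → 1: weight = 6, length = 1, mean = 6/1 ≈ 6.000
  cycle 0 → 1 → 0: weight = 15, length = 2, mean = 15/2 ≈ 7.500
  cycle 1 → 0 → 1: weight = 15, length = 2, mean = 15/2 ≈ 7.500
Minimum mean = 5.000, attained e.g. along the cycle 0 → 0 with weight 5 and length 1. So λ(A) = 5/1 = 5.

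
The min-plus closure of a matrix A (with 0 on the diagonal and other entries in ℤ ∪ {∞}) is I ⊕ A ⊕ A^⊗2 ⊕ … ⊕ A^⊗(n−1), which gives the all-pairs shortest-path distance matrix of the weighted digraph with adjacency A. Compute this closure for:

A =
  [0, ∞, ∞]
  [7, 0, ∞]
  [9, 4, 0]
Closure =
  [0, ∞, ∞]
  [7, 0, ∞]
  [9, 4, 0]

This is the Floyd-Warshall all-pairs shortest-path computation. For each intermediate vertex k = 0, 1, …, 2, update dist[i][j] ← min(dist[i][j], dist[i][k] + dist[k][j]). The final matrix gives, for each (i, j), the minimum total weight of any directed path from i to j (possibly empty when i = j).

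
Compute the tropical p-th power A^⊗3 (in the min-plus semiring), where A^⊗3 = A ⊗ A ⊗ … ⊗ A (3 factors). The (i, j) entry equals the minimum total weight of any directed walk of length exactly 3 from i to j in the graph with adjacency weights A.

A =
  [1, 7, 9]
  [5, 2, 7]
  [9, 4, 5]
A^⊗3 =
  [3, 9, 11]
  [7, 6, 11]
  [10, 8, 13]

Each entry (A^⊗3)_ij equals the minimum over all length-3 walks i = v_0 → v_1 → … → v_3 = j of Σ_t A[v_t][v_{t+1}]. For example, for (i, j) = (0, 2) we minimise over 9 possible intermediate vertex sequences; the minimum is 11, attained along the walk 0 → 0 → 0 → 2.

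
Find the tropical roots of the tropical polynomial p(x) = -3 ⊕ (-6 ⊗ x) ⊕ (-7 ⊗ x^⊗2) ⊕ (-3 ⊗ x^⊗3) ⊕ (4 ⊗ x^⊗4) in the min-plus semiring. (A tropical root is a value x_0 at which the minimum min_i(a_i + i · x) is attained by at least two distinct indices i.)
Roots: {-7, -4, 1, 3}

Each tropical root is a break point of the lower envelope of the lines y = a_i + i · x (there are 5 lines, with slopes 0, 1, ..., 4). Only the lines that attain the minimum somewhere contribute to roots; other lines are dominated. Here the surviving (envelope) indices are i = 4, i = 3, i = 2, i = 1, i = 0.
Intersections between consecutive envelope lines give the roots: for adjacent envelope indices i < j the intersection is x = (a_i − a_j) / (j − i). Reading off the sorted break points: {-7, -4, 1, 3}.
Verification: at each break x_0, at least two indices attain the minimum of min_i(a_i + i · x_0).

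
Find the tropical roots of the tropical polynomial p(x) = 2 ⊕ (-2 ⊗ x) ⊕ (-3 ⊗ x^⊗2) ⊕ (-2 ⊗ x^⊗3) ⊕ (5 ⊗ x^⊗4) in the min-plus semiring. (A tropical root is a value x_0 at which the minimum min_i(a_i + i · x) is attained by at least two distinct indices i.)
Roots: {-7, -1, 1, 4}

Each tropical root is a break point of the lower envelope of the lines y = a_i + i · x (there are 5 lines, with slopes 0, 1, ..., 4). Only the lines that attain the minimum somewhere contribute to roots; other lines are dominated. Here the surviving (envelope) indices are i = 4, i = 3, i = 2, i = 1, i = 0.
Intersections between consecutive envelope lines give the roots: for adjacent envelope indices i < j the intersection is x = (a_i − a_j) / (j − i). Reading off the sorted break points: {-7, -1, 1, 4}.
Verification: at each break x_0, at least two indices attain the minimum of min_i(a_i + i · x_0).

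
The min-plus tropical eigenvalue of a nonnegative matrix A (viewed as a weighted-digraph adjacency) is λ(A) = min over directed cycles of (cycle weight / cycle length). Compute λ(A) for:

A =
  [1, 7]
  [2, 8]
λ(A) = 1

Enumerate directed cycles and compute their means (weight / length). Sample:
  cycle 0 → 0: weight = 1, length = 1, mean = 1/1 ≈ 1.000
  cycle 1 → 1: weight = 8, length = 1, mean = 8/1 ≈ 8.000
  cycle 0 → 1 → 0: weight = 9, length = 2, mean = 9/2 ≈ 4.500
  cycle 1 → 0 → 1: weight = 9, length = 2, mean = 9/2 ≈ 4.500
Minimum mean = 1.000, attained e.g. along the cycle 0 → 0 with weight 1 and length 1. So λ(A) = 1/1 = 1.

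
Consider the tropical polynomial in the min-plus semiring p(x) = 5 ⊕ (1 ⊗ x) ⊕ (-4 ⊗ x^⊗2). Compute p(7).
p(7) = 5

A tropical monomial a ⊗ x^⊗i evaluates to a + i · x. Evaluating each term at x = 7:
  Term 0 contributes 5 + 0 · 7 = 5
  Term 1 contributes 1 + 1 · 7 = 8
  Term 2 contributes -4 + 2 · 7 = 10
p(7) = ⊕ of these = min[5, 8, 10] = 5.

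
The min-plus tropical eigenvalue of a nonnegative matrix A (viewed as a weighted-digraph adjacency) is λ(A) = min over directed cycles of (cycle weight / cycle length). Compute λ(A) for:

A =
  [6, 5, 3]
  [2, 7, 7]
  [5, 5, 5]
λ(A) = 10/3

Enumerate directed cycles and compute their means (weight / length). Sample:
  cycle 0 → 0: weight = 6, length = 1, mean = 6/1 ≈ 6.000
  cycle 1 → 1: weight = 7, length = 1, mean = 7/1 ≈ 7.000
  cycle 2 → 2: weight = 5, length = 1, mean = 5/1 ≈ 5.000
  cycle 0 → 1 → 0: weight = 7, length = 2, mean = 7/2 ≈ 3.500
  cycle 0 → 2 → 0: weight = 8, length = 2, mean = 8/2 ≈ 4.000
  cycle 1 → 0 → 1: weight = 7, length = 2, mean = 7/2 ≈ 3.500
Minimum mean = 3.333, attained e.g. along the cycle 0 → 2 → 1 → 0 with weight 10 and length 3. So λ(A) = 10/3 = 10/3.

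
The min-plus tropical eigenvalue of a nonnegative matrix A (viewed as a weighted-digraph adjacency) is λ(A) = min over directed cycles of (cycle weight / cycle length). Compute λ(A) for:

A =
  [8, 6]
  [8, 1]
λ(A) = 1

Enumerate directed cycles and compute their means (weight / length). Sample:
  cycle 0 → 0: weight = 8, length = 1, mean = 8/1 ≈ 8.000
  cycle 1 → 1: weight = 1, length = 1, mean = 1/1 ≈ 1.000
  cycle 0 → 1 → 0: weight = 14, length = 2, mean = 14/2 ≈ 7.000
  cycle 1 → 0 → 1: weight = 14, length = 2, mean = 14/2 ≈ 7.000
Minimum mean = 1.000, attained e.g. along the cycle 1 → 1 with weight 1 and length 1. So λ(A) = 1/1 = 1.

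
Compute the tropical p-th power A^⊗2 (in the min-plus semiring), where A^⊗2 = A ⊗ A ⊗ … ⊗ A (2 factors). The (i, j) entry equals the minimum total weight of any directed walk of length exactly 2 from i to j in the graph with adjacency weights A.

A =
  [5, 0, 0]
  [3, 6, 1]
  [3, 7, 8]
A^⊗2 =
  [3, 5, 1]
  [4, 3, 3]
  [8, 3, 3]

Each entry (A^⊗2)_ij equals the minimum over all length-2 walks i = v_0 → v_1 → … → v_2 = j of Σ_t A[v_t][v_{t+1}]. For example, for (i, j) = (0, 2) we minimise over 3 possible intermediate vertex sequences; the minimum is 1, attained along the walk 0 → 1 → 2.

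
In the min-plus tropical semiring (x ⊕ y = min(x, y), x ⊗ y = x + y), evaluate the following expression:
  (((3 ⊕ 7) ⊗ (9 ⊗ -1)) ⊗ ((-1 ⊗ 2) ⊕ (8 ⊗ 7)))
(((3 ⊕ 7) ⊗ (9 ⊗ -1)) ⊗ ((-1 ⊗ 2) ⊕ (8 ⊗ 7))) = 12

Expand innermost to outermost. Recall ⊕ takes the minimum of its arguments and ⊗ takes their sum. Working out the expression (((3 ⊕ 7) ⊗ (9 ⊗ -1)) ⊗ ((-1 ⊗ 2) ⊕ (8 ⊗ 7))) gives 12.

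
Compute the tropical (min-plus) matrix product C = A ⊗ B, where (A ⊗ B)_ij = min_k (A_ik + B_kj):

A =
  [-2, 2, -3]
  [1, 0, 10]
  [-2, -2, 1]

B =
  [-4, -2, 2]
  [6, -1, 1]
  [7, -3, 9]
A ⊗ B =
  [-6, -6, 0]
  [-3, -1, 1]
  [-6, -4, -1]

Apply the min-plus product entry-by-entry:
  C[0][0] = min over k of (A[0][0] + B[0][0] = -2 + -4 = -6, A[0][1] + B[1][0] = 2 + 6 = 8, A[0][2] + B[2][0] = -3 + 7 = 4) = -6 (attained at k = 0)
  C[0][1] = min over k of (A[0][0] + B[0][1] = -2 + -2 = -4, A[0][1] + B[1][1] = 2 + -1 = 1, A[0][2] + B[2][1] = -3 + -3 = -6) = -6 (attained at k = 2)
  C[0][2] = min over k of (A[0][0] + B[0][2] = -2 + 2 = 0, A[0][1] + B[1][2] = 2 + 1 = 3, A[0][2] + B[2][2] = -3 + 9 = 6) = 0 (attained at k = 0)
  C[1][0] = min over k of (A[1][0] + B[0][0] = 1 + -4 = -3, A[1][1] + B[1][0] = 0 + 6 = 6, A[1][2] + B[2][0] = 10 + 7 = 17) = -3 (attained at k = 0)
  C[1][1] = min over k of (A[1][0] + B[0][1] = 1 + -2 = -1, A[1][1] + B[1][1] = 0 + -1 = -1, A[1][2] + B[2][1] = 10 + -3 = 7) = -1 (attained at k = 0)
  C[1][2] = min over k of (A[1][0] + B[0][2] = 1 + 2 = 3, A[1][1] + B[1][2] = 0 + 1 = 1, A[1][2] + B[2][2] = 10 + 9 = 19) = 1 (attained at k = 1)
  C[2][0] = min over k of (A[2][0] + B[0][0] = -2 + -4 = -6, A[2][1] + B[1][0] = -2 + 6 = 4, A[2][2] + B[2][0] = 1 + 7 = 8) = -6 (attained at k = 0)
  C[2][1] = min over k of (A[2][0] + B[0][1] = -2 + -2 = -4, A[2][1] + B[1][1] = -2 + -1 = -3, A[2][2] + B[2][1] = 1 + -3 = -2) = -4 (attained at k = 0)
  C[2][2] = min over k of (A[2][0] + B[0][2] = -2 + 2 = 0, A[2][1] + B[1][2] = -2 + 1 = -1, A[2][2] + B[2][2] = 1 + 9 = 10) = -1 (attained at k = 1)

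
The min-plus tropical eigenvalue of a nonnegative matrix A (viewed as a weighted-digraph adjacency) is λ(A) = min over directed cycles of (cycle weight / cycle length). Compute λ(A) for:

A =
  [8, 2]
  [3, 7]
λ(A) = 5/2

Enumerate directed cycles and compute their means (weight / length). Sample:
  cycle 0 → 0: weight = 8, length = 1, mean = 8/1 ≈ 8.000
  cycle 1 → 1: weight = 7, length = 1, mean = 7/1 ≈ 7.000
  cycle 0 → 1 → 0: weight = 5, length = 2, mean = 5/2 ≈ 2.500
  cycle 1 → 0 → 1: weight = 5, length = 2, mean = 5/2 ≈ 2.500
Minimum mean = 2.500, attained e.g. along the cycle 0 → 1 → 0 with weight 5 and length 2. So λ(A) = 5/2 = 5/2.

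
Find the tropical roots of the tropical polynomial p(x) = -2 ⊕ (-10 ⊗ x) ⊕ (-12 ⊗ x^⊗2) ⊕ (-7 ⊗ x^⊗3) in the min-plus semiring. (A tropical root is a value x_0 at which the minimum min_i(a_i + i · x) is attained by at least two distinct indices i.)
Roots: {-5, 2, 8}

Each tropical root is a break point of the lower envelope of the lines y = a_i + i · x (there are 4 lines, with slopes 0, 1, ..., 3). Only the lines that attain the minimum somewhere contribute to roots; other lines are dominated. Here the surviving (envelope) indices are i = 3, i = 2, i = 1, i = 0.
Intersections between consecutive envelope lines give the roots: for adjacent envelope indices i < j the intersection is x = (a_i − a_j) / (j − i). Reading off the sorted break points: {-5, 2, 8}.
Verification: at each break x_0, at least two indices attain the minimum of min_i(a_i + i · x_0).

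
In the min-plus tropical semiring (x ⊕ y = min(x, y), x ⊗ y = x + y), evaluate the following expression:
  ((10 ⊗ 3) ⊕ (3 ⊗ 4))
((10 ⊗ 3) ⊕ (3 ⊗ 4)) = 7

Expand innermost to outermost. Recall ⊕ takes the minimum of its arguments and ⊗ takes their sum. Working out the expression ((10 ⊗ 3) ⊕ (3 ⊗ 4)) gives 7.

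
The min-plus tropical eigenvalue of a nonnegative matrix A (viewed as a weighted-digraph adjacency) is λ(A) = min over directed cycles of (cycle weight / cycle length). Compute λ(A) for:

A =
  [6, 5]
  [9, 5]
λ(A) = 5

Enumerate directed cycles and compute their means (weight / length). Sample:
  cycle 0 → 0: weight = 6, length = 1, mean = 6/1 ≈ 6.000
  cycle 1 → 1: weight = 5, length = 1, mean = 5/1 ≈ 5.000
  cycle 0 → 1 → 0: weight = 14, length = 2, mean = 14/2 ≈ 7.000
  cycle 1 → 0 → 1: weight = 14, length = 2, mean = 14/2 ≈ 7.000
Minimum mean = 5.000, attained e.g. along the cycle 1 → 1 with weight 5 and length 1. So λ(A) = 5/1 = 5.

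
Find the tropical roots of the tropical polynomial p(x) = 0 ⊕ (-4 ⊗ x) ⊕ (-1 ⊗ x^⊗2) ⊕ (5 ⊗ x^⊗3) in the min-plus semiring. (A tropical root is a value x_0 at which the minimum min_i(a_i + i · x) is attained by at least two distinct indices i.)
Roots: {-6, -3, 4}

Each tropical root is a break point of the lower envelope of the lines y = a_i + i · x (there are 4 lines, with slopes 0, 1, ..., 3). Only the lines that attain the minimum somewhere contribute to roots; other lines are dominated. Here the surviving (envelope) indices are i = 3, i = 2, i = 1, i = 0.
Intersections between consecutive envelope lines give the roots: for adjacent envelope indices i < j the intersection is x = (a_i − a_j) / (j − i). Reading off the sorted break points: {-6, -3, 4}.
Verification: at each break x_0, at least two indices attain the minimum of min_i(a_i + i · x_0).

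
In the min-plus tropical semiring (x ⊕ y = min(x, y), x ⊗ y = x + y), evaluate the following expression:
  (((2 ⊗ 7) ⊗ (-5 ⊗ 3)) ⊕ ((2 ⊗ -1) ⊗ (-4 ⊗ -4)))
(((2 ⊗ 7) ⊗ (-5 ⊗ 3)) ⊕ ((2 ⊗ -1) ⊗ (-4 ⊗ -4))) = -7

Expand innermost to outermost. Recall ⊕ takes the minimum of its arguments and ⊗ takes their sum. Working out the expression (((2 ⊗ 7) ⊗ (-5 ⊗ 3)) ⊕ ((2 ⊗ -1) ⊗ (-4 ⊗ -4))) gives -7.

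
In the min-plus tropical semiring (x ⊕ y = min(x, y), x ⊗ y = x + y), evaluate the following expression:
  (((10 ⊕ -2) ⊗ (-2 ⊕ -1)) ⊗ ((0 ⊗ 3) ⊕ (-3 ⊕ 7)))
(((10 ⊕ -2) ⊗ (-2 ⊕ -1)) ⊗ ((0 ⊗ 3) ⊕ (-3 ⊕ 7))) = -7

Expand innermost to outermost. Recall ⊕ takes the minimum of its arguments and ⊗ takes their sum. Working out the expression (((10 ⊕ -2) ⊗ (-2 ⊕ -1)) ⊗ ((0 ⊗ 3) ⊕ (-3 ⊕ 7))) gives -7.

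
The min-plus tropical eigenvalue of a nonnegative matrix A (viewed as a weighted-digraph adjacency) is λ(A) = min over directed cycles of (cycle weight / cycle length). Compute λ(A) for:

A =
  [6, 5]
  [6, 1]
λ(A) = 1

Enumerate directed cycles and compute their means (weight / length). Sample:
  cycle 0 → 0: weight = 6, length = 1, mean = 6/1 ≈ 6.000
  cycle 1 → 1: weight = 1, length = 1, mean = 1/1 ≈ 1.000
  cycle 0 → 1 → 0: weight = 11, length = 2, mean = 11/2 ≈ 5.500
  cycle 1 → 0 → 1: weight = 11, length = 2, mean = 11/2 ≈ 5.500
Minimum mean = 1.000, attained e.g. along the cycle 1 → 1 with weight 1 and length 1. So λ(A) = 1/1 = 1.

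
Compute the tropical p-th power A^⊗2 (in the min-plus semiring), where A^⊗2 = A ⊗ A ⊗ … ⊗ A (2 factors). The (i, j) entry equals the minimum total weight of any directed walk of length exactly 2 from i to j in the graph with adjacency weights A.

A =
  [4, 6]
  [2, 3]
A^⊗2 =
  [8, 9]
  [5, 6]

Each entry (A^⊗2)_ij equals the minimum over all length-2 walks i = v_0 → v_1 → … → v_2 = j of Σ_t A[v_t][v_{t+1}]. For example, for (i, j) = (0, 1) we minimise over 2 possible intermediate vertex sequences; the minimum is 9, attained along the walk 0 → 1 → 1.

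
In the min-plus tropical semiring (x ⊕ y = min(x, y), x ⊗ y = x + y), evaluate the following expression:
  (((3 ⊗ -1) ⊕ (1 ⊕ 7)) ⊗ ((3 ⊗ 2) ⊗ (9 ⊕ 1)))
(((3 ⊗ -1) ⊕ (1 ⊕ 7)) ⊗ ((3 ⊗ 2) ⊗ (9 ⊕ 1))) = 7

Expand innermost to outermost. Recall ⊕ takes the minimum of its arguments and ⊗ takes their sum. Working out the expression (((3 ⊗ -1) ⊕ (1 ⊕ 7)) ⊗ ((3 ⊗ 2) ⊗ (9 ⊕ 1))) gives 7.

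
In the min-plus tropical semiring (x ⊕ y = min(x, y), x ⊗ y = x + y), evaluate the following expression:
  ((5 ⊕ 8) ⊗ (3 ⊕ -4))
((5 ⊕ 8) ⊗ (3 ⊕ -4)) = 1

Expand innermost to outermost. Recall ⊕ takes the minimum of its arguments and ⊗ takes their sum. Working out the expression ((5 ⊕ 8) ⊗ (3 ⊕ -4)) gives 1.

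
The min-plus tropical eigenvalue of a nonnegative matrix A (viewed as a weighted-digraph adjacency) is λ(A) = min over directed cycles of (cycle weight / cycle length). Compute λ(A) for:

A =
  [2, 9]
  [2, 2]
λ(A) = 2

Enumerate directed cycles and compute their means (weight / length). Sample:
  cycle 0 → 0: weight = 2, length = 1, mean = 2/1 ≈ 2.000
  cycle 1 → 1: weight = 2, length = 1, mean = 2/1 ≈ 2.000
  cycle 0 → 1 → 0: weight = 11, length = 2, mean = 11/2 ≈ 5.500
  cycle 1 → 0 → 1: weight = 11, length = 2, mean = 11/2 ≈ 5.500
Minimum mean = 2.000, attained e.g. along the cycle 0 → 0 with weight 2 and length 1. So λ(A) = 2/1 = 2.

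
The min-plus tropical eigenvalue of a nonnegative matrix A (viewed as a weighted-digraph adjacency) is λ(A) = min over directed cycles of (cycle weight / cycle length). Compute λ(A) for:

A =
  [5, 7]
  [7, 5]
λ(A) = 5

Enumerate directed cycles and compute their means (weight / length). Sample:
  cycle 0 → 0: weight = 5, length = 1, mean = 5/1 ≈ 5.000
  cycle 1 → 1: weight = 5, length = 1, mean = 5/1 ≈ 5.000
  cycle 0 → 1 → 0: weight = 14, length = 2, mean = 14/2 ≈ 7.000
  cycle 1 → 0 → 1: weight = 14, length = 2, mean = 14/2 ≈ 7.000
Minimum mean = 5.000, attained e.g. along the cycle 0 → 0 with weight 5 and length 1. So λ(A) = 5/1 = 5.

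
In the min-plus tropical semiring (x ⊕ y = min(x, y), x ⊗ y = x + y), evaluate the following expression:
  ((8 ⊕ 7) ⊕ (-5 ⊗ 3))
((8 ⊕ 7) ⊕ (-5 ⊗ 3)) = -2

Expand innermost to outermost. Recall ⊕ takes the minimum of its arguments and ⊗ takes their sum. Working out the expression ((8 ⊕ 7) ⊕ (-5 ⊗ 3)) gives -2.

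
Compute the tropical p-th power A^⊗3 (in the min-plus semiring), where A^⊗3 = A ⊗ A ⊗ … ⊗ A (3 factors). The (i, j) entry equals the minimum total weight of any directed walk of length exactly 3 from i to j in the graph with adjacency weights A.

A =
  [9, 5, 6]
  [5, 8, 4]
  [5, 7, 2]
A^⊗3 =
  [13, 15, 10]
  [11, 13, 8]
  [9, 11, 6]

Each entry (A^⊗3)_ij equals the minimum over all length-3 walks i = v_0 → v_1 → … → v_3 = j of Σ_t A[v_t][v_{t+1}]. For example, for (i, j) = (0, 2) we minimise over 9 possible intermediate vertex sequences; the minimum is 10, attained along the walk 0 → 2 → 2 → 2.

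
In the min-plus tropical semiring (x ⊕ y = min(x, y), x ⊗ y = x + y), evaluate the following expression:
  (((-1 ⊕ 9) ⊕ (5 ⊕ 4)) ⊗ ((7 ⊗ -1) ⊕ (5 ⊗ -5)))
(((-1 ⊕ 9) ⊕ (5 ⊕ 4)) ⊗ ((7 ⊗ -1) ⊕ (5 ⊗ -5))) = -1

Expand innermost to outermost. Recall ⊕ takes the minimum of its arguments and ⊗ takes their sum. Working out the expression (((-1 ⊕ 9) ⊕ (5 ⊕ 4)) ⊗ ((7 ⊗ -1) ⊕ (5 ⊗ -5))) gives -1.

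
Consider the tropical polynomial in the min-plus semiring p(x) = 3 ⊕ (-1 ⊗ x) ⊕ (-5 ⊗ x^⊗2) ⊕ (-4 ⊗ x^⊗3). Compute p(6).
p(6) = 3

A tropical monomial a ⊗ x^⊗i evaluates to a + i · x. Evaluating each term at x = 6:
  Term 0 contributes 3 + 0 · 6 = 3
  Term 1 contributes -1 + 1 · 6 = 5
  Term 2 contributes -5 + 2 · 6 = 7
  Term 3 contributes -4 + 3 · 6 = 14
p(6) = ⊕ of these = min[3, 5, 7, 14] = 3.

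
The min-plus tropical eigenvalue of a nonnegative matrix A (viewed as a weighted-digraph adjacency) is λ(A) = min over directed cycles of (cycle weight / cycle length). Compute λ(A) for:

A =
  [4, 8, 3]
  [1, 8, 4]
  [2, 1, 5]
λ(A) = 5/3

Enumerate directed cycles and compute their means (weight / length). Sample:
  cycle 0 → 0: weight = 4, length = 1, mean = 4/1 ≈ 4.000
  cycle 1 → 1: weight = 8, length = 1, mean = 8/1 ≈ 8.000
  cycle 2 → 2: weight = 5, length = 1, mean = 5/1 ≈ 5.000
  cycle 0 → 1 → 0: weight = 9, length = 2, mean = 9/2 ≈ 4.500
  cycle 0 → 2 → 0: weight = 5, length = 2, mean = 5/2 ≈ 2.500
  cycle 1 → 0 → 1: weight = 9, length = 2, mean = 9/2 ≈ 4.500
Minimum mean = 1.667, attained e.g. along the cycle 0 → 2 → 1 → 0 with weight 5 and length 3. So λ(A) = 5/3 = 5/3.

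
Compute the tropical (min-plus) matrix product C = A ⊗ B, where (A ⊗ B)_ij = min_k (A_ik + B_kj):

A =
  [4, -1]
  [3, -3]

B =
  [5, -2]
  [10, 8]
A ⊗ B =
  [9, 2]
  [7, 1]

Apply the min-plus product entry-by-entry:
  C[0][0] = min over k of (A[0][0] + B[0][0] = 4 + 5 = 9, A[0][1] + B[1][0] = -1 + 10 = 9) = 9 (attained at k = 0)
  C[0][1] = min over k of (A[0][0] + B[0][1] = 4 + -2 = 2, A[0][1] + B[1][1] = -1 + 8 = 7) = 2 (attained at k = 0)
  C[1][0] = min over k of (A[1][0] + B[0][0] = 3 + 5 = 8, A[1][1] + B[1][0] = -3 + 10 = 7) = 7 (attained at k = 1)
  C[1][1] = min over k of (A[1][0] + B[0][1] = 3 + -2 = 1, A[1][1] + B[1][1] = -3 + 8 = 5) = 1 (attained at k = 0)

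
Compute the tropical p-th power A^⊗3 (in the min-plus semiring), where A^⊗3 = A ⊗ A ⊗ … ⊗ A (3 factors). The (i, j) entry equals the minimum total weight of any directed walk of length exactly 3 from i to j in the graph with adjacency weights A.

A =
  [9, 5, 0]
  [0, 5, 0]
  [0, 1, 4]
A^⊗3 =
  [1, 5, 0]
  [0, 1, 0]
  [0, 1, 1]

Each entry (A^⊗3)_ij equals the minimum over all length-3 walks i = v_0 → v_1 → … → v_3 = j of Σ_t A[v_t][v_{t+1}]. For example, for (i, j) = (0, 2) we minimise over 9 possible intermediate vertex sequences; the minimum is 0, attained along the walk 0 → 2 → 0 → 2.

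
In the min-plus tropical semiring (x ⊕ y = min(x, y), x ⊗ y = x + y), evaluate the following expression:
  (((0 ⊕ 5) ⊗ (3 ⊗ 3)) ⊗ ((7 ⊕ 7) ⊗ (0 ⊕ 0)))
(((0 ⊕ 5) ⊗ (3 ⊗ 3)) ⊗ ((7 ⊕ 7) ⊗ (0 ⊕ 0))) = 13

Expand innermost to outermost. Recall ⊕ takes the minimum of its arguments and ⊗ takes their sum. Working out the expression (((0 ⊕ 5) ⊗ (3 ⊗ 3)) ⊗ ((7 ⊕ 7) ⊗ (0 ⊕ 0))) gives 13.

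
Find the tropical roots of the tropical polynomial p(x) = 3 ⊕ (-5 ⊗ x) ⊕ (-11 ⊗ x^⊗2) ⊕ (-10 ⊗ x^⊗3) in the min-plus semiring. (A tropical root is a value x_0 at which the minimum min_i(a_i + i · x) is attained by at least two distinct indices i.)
Roots: {-1, 6, 8}

Each tropical root is a break point of the lower envelope of the lines y = a_i + i · x (there are 4 lines, with slopes 0, 1, ..., 3). Only the lines that attain the minimum somewhere contribute to roots; other lines are dominated. Here the surviving (envelope) indices are i = 3, i = 2, i = 1, i = 0.
Intersections between consecutive envelope lines give the roots: for adjacent envelope indices i < j the intersection is x = (a_i − a_j) / (j − i). Reading off the sorted break points: {-1, 6, 8}.
Verification: at each break x_0, at least two indices attain the minimum of min_i(a_i + i · x_0).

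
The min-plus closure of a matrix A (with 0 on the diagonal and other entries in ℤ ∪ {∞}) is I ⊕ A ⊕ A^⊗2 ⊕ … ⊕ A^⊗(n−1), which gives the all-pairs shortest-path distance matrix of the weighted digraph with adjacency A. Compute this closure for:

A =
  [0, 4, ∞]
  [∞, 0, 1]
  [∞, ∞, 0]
Closure =
  [0, 4, 5]
  [∞, 0, 1]
  [∞, ∞, 0]

This is the Floyd-Warshall all-pairs shortest-path computation. For each intermediate vertex k = 0, 1, …, 2, update dist[i][j] ← min(dist[i][j], dist[i][k] + dist[k][j]). The final matrix gives, for each (i, j), the minimum total weight of any directed path from i to j (possibly empty when i = j).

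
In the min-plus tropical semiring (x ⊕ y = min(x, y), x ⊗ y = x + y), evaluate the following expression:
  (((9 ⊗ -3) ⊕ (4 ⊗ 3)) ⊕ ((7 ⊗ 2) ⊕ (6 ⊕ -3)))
(((9 ⊗ -3) ⊕ (4 ⊗ 3)) ⊕ ((7 ⊗ 2) ⊕ (6 ⊕ -3))) = -3

Expand innermost to outermost. Recall ⊕ takes the minimum of its arguments and ⊗ takes their sum. Working out the expression (((9 ⊗ -3) ⊕ (4 ⊗ 3)) ⊕ ((7 ⊗ 2) ⊕ (6 ⊕ -3))) gives -3.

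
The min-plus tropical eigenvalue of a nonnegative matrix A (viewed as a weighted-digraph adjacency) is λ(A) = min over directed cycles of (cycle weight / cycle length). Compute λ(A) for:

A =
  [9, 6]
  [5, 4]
λ(A) = 4

Enumerate directed cycles and compute their means (weight / length). Sample:
  cycle 0 → 0: weight = 9, length = 1, mean = 9/1 ≈ 9.000
  cycle 1 → 1: weight = 4, length = 1, mean = 4/1 ≈ 4.000
  cycle 0 → 1 → 0: weight = 11, length = 2, mean = 11/2 ≈ 5.500
  cycle 1 → 0 → 1: weight = 11, length = 2, mean = 11/2 ≈ 5.500
Minimum mean = 4.000, attained e.g. along the cycle 1 → 1 with weight 4 and length 1. So λ(A) = 4/1 = 4.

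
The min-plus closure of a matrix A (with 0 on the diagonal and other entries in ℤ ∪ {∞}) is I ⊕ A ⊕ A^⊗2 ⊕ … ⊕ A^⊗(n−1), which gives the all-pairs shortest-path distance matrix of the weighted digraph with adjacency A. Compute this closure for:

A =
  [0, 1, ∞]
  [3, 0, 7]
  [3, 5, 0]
Closure =
  [0, 1, 8]
  [3, 0, 7]
  [3, 4, 0]

This is the Floyd-Warshall all-pairs shortest-path computation. For each intermediate vertex k = 0, 1, …, 2, update dist[i][j] ← min(dist[i][j], dist[i][k] + dist[k][j]). The final matrix gives, for each (i, j), the minimum total weight of any directed path from i to j (possibly empty when i = j).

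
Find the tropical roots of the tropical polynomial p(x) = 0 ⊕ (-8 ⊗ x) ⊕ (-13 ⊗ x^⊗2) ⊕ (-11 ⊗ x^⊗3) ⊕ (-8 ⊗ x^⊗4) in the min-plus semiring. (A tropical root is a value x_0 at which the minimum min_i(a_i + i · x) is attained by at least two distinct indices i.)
Roots: {-3, -2, 5, 8}

Each tropical root is a break point of the lower envelope of the lines y = a_i + i · x (there are 5 lines, with slopes 0, 1, ..., 4). Only the lines that attain the minimum somewhere contribute to roots; other lines are dominated. Here the surviving (envelope) indices are i = 4, i = 3, i = 2, i = 1, i = 0.
Intersections between consecutive envelope lines give the roots: for adjacent envelope indices i < j the intersection is x = (a_i − a_j) / (j − i). Reading off the sorted break points: {-3, -2, 5, 8}.
Verification: at each break x_0, at least two indices attain the minimum of min_i(a_i + i · x_0).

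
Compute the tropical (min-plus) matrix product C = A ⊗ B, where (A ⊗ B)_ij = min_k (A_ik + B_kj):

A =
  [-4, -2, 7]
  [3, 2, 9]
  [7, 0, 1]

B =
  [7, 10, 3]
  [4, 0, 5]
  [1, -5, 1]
A ⊗ B =
  [2, -2, -1]
  [6, 2, 6]
  [2, -4, 2]

Apply the min-plus product entry-by-entry:
  C[0][0] = min over k of (A[0][0] + B[0][0] = -4 + 7 = 3, A[0][1] + B[1][0] = -2 + 4 = 2, A[0][2] + B[2][0] = 7 + 1 = 8) = 2 (attained at k = 1)
  C[0][1] = min over k of (A[0][0] + B[0][1] = -4 + 10 = 6, A[0][1] + B[1][1] = -2 + 0 = -2, A[0][2] + B[2][1] = 7 + -5 = 2) = -2 (attained at k = 1)
  C[0][2] = min over k of (A[0][0] + B[0][2] = -4 + 3 = -1, A[0][1] + B[1][2] = -2 + 5 = 3, A[0][2] + B[2][2] = 7 + 1 = 8) = -1 (attained at k = 0)
  C[1][0] = min over k of (A[1][0] + B[0][0] = 3 + 7 = 10, A[1][1] + B[1][0] = 2 + 4 = 6, A[1][2] + B[2][0] = 9 + 1 = 10) = 6 (attained at k = 1)
  C[1][1] = min over k of (A[1][0] + B[0][1] = 3 + 10 = 13, A[1][1] + B[1][1] = 2 + 0 = 2, A[1][2] + B[2][1] = 9 + -5 = 4) = 2 (attained at k = 1)
  C[1][2] = min over k of (A[1][0] + B[0][2] = 3 + 3 = 6, A[1][1] + B[1][2] = 2 + 5 = 7, A[1][2] + B[2][2] = 9 + 1 = 10) = 6 (attained at k = 0)
  C[2][0] = min over k of (A[2][0] + B[0][0] = 7 + 7 = 14, A[2][1] + B[1][0] = 0 + 4 = 4, A[2][2] + B[2][0] = 1 + 1 = 2) = 2 (attained at k = 2)
  C[2][1] = min over k of (A[2][0] + B[0][1] = 7 + 10 = 17, A[2][1] + B[1][1] = 0 + 0 = 0, A[2][2] + B[2][1] = 1 + -5 = -4) = -4 (attained at k = 2)
  C[2][2] = min over k of (A[2][0] + B[0][2] = 7 + 3 = 10, A[2][1] + B[1][2] = 0 + 5 = 5, A[2][2] + B[2][2] = 1 + 1 = 2) = 2 (attained at k = 2)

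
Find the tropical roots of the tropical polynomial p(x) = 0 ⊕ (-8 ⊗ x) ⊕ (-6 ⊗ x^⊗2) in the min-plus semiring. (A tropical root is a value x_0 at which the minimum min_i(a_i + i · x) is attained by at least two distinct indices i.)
Roots: {-2, 8}

Each tropical root is a break point of the lower envelope of the lines y = a_i + i · x (there are 3 lines, with slopes 0, 1, ..., 2). Only the lines that attain the minimum somewhere contribute to roots; other lines are dominated. Here the surviving (envelope) indices are i = 2, i = 1, i = 0.
Intersections between consecutive envelope lines give the roots: for adjacent envelope indices i < j the intersection is x = (a_i − a_j) / (j − i). Reading off the sorted break points: {-2, 8}.
Verification: at each break x_0, at least two indices attain the minimum of min_i(a_i + i · x_0).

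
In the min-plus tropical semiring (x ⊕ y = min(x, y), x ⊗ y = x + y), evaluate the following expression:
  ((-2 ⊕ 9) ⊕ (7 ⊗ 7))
((-2 ⊕ 9) ⊕ (7 ⊗ 7)) = -2

Expand innermost to outermost. Recall ⊕ takes the minimum of its arguments and ⊗ takes their sum. Working out the expression ((-2 ⊕ 9) ⊕ (7 ⊗ 7)) gives -2.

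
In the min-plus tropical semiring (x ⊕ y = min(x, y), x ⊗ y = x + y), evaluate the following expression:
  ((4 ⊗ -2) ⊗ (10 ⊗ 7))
((4 ⊗ -2) ⊗ (10 ⊗ 7)) = 19

Expand innermost to outermost. Recall ⊕ takes the minimum of its arguments and ⊗ takes their sum. Working out the expression ((4 ⊗ -2) ⊗ (10 ⊗ 7)) gives 19.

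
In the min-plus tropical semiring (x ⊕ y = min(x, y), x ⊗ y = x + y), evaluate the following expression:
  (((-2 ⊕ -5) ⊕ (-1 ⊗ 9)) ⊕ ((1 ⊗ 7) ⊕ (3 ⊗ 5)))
(((-2 ⊕ -5) ⊕ (-1 ⊗ 9)) ⊕ ((1 ⊗ 7) ⊕ (3 ⊗ 5))) = -5

Expand innermost to outermost. Recall ⊕ takes the minimum of its arguments and ⊗ takes their sum. Working out the expression (((-2 ⊕ -5) ⊕ (-1 ⊗ 9)) ⊕ ((1 ⊗ 7) ⊕ (3 ⊗ 5))) gives -5.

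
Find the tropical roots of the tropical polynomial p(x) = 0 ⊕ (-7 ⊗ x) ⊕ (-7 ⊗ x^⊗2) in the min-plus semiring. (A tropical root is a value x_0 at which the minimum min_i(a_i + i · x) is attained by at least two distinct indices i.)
Roots: {0, 7}

Each tropical root is a break point of the lower envelope of the lines y = a_i + i · x (there are 3 lines, with slopes 0, 1, ..., 2). Only the lines that attain the minimum somewhere contribute to roots; other lines are dominated. Here the surviving (envelope) indices are i = 2, i = 1, i = 0.
Intersections between consecutive envelope lines give the roots: for adjacent envelope indices i < j the intersection is x = (a_i − a_j) / (j − i). Reading off the sorted break points: {0, 7}.
Verification: at each break x_0, at least two indices attain the minimum of min_i(a_i + i · x_0).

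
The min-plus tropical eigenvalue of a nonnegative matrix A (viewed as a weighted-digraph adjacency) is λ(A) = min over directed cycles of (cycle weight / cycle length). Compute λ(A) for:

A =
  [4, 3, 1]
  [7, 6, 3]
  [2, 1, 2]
λ(A) = 3/2

Enumerate directed cycles and compute their means (weight / length). Sample:
  cycle 0 → 0: weight = 4, length = 1, mean = 4/1 ≈ 4.000
  cycle 1 → 1: weight = 6, length = 1, mean = 6/1 ≈ 6.000
  cycle 2 → 2: weight = 2, length = 1, mean = 2/1 ≈ 2.000
  cycle 0 → 1 → 0: weight = 10, length = 2, mean = 10/2 ≈ 5.000
  cycle 0 → 2 → 0: weight = 3, length = 2, mean = 3/2 ≈ 1.500
  cycle 1 → 0 → 1: weight = 10, length = 2, mean = 10/2 ≈ 5.000
Minimum mean = 1.500, attained e.g. along the cycle 0 → 2 → 0 with weight 3 and length 2. So λ(A) = 3/2 = 3/2.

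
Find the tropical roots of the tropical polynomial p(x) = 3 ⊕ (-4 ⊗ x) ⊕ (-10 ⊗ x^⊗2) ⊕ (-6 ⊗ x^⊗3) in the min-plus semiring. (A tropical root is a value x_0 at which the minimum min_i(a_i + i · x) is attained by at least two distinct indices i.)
Roots: {-4, 6, 7}

Each tropical root is a break point of the lower envelope of the lines y = a_i + i · x (there are 4 lines, with slopes 0, 1, ..., 3). Only the lines that attain the minimum somewhere contribute to roots; other lines are dominated. Here the surviving (envelope) indices are i = 3, i = 2, i = 1, i = 0.
Intersections between consecutive envelope lines give the roots: for adjacent envelope indices i < j the intersection is x = (a_i − a_j) / (j − i). Reading off the sorted break points: {-4, 6, 7}.
Verification: at each break x_0, at least two indices attain the minimum of min_i(a_i + i · x_0).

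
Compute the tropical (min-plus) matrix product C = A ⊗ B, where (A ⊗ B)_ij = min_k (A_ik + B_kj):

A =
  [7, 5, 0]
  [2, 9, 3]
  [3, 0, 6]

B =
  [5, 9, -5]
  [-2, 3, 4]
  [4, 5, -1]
A ⊗ B =
  [3, 5, -1]
  [7, 8, -3]
  [-2, 3, -2]

Apply the min-plus product entry-by-entry:
  C[0][0] = min over k of (A[0][0] + B[0][0] = 7 + 5 = 12, A[0][1] + B[1][0] = 5 + -2 = 3, A[0][2] + B[2][0] = 0 + 4 = 4) = 3 (attained at k = 1)
  C[0][1] = min over k of (A[0][0] + B[0][1] = 7 + 9 = 16, A[0][1] + B[1][1] = 5 + 3 = 8, A[0][2] + B[2][1] = 0 + 5 = 5) = 5 (attained at k = 2)
  C[0][2] = min over k of (A[0][0] + B[0][2] = 7 + -5 = 2, A[0][1] + B[1][2] = 5 + 4 = 9, A[0][2] + B[2][2] = 0 + -1 = -1) = -1 (attained at k = 2)
  C[1][0] = min over k of (A[1][0] + B[0][0] = 2 + 5 = 7, A[1][1] + B[1][0] = 9 + -2 = 7, A[1][2] + B[2][0] = 3 + 4 = 7) = 7 (attained at k = 0)
  C[1][1] = min over k of (A[1][0] + B[0][1] = 2 + 9 = 11, A[1][1] + B[1][1] = 9 + 3 = 12, A[1][2] + B[2][1] = 3 + 5 = 8) = 8 (attained at k = 2)
  C[1][2] = min over k of (A[1][0] + B[0][2] = 2 + -5 = -3, A[1][1] + B[1][2] = 9 + 4 = 13, A[1][2] + B[2][2] = 3 + -1 = 2) = -3 (attained at k = 0)
  C[2][0] = min over k of (A[2][0] + B[0][0] = 3 + 5 = 8, A[2][1] + B[1][0] = 0 + -2 = -2, A[2][2] + B[2][0] = 6 + 4 = 10) = -2 (attained at k = 1)
  C[2][1] = min over k of (A[2][0] + B[0][1] = 3 + 9 = 12, A[2][1] + B[1][1] = 0 + 3 = 3, A[2][2] + B[2][1] = 6 + 5 = 11) = 3 (attained at k = 1)
  C[2][2] = min over k of (A[2][0] + B[0][2] = 3 + -5 = -2, A[2][1] + B[1][2] = 0 + 4 = 4, A[2][2] + B[2][2] = 6 + -1 = 5) = -2 (attained at k = 0)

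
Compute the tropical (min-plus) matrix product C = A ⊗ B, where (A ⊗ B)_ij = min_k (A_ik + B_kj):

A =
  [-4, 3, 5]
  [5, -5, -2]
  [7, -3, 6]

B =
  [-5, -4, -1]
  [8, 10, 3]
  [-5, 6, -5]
A ⊗ B =
  [-9, -8, -5]
  [-7, 1, -7]
  [1, 3, 0]

Apply the min-plus product entry-by-entry:
  C[0][0] = min over k of (A[0][0] + B[0][0] = -4 + -5 = -9, A[0][1] + B[1][0] = 3 + 8 = 11, A[0][2] + B[2][0] = 5 + -5 = 0) = -9 (attained at k = 0)
  C[0][1] = min over k of (A[0][0] + B[0][1] = -4 + -4 = -8, A[0][1] + B[1][1] = 3 + 10 = 13, A[0][2] + B[2][1] = 5 + 6 = 11) = -8 (attained at k = 0)
  C[0][2] = min over k of (A[0][0] + B[0][2] = -4 + -1 = -5, A[0][1] + B[1][2] = 3 + 3 = 6, A[0][2] + B[2][2] = 5 + -5 = 0) = -5 (attained at k = 0)
  C[1][0] = min over k of (A[1][0] + B[0][0] = 5 + -5 = 0, A[1][1] + B[1][0] = -5 + 8 = 3, A[1][2] + B[2][0] = -2 + -5 = -7) = -7 (attained at k = 2)
  C[1][1] = min over k of (A[1][0] + B[0][1] = 5 + -4 = 1, A[1][1] + B[1][1] = -5 + 10 = 5, A[1][2] + B[2][1] = -2 + 6 = 4) = 1 (attained at k = 0)
  C[1][2] = min over k of (A[1][0] + B[0][2] = 5 + -1 = 4, A[1][1] + B[1][2] = -5 + 3 = -2, A[1][2] + B[2][2] = -2 + -5 = -7) = -7 (attained at k = 2)
  C[2][0] = min over k of (A[2][0] + B[0][0] = 7 + -5 = 2, A[2][1] + B[1][0] = -3 + 8 = 5, A[2][2] + B[2][0] = 6 + -5 = 1) = 1 (attained at k = 2)
  C[2][1] = min over k of (A[2][0] + B[0][1] = 7 + -4 = 3, A[2][1] + B[1][1] = -3 + 10 = 7, A[2][2] + B[2][1] = 6 + 6 = 12) = 3 (attained at k = 0)
  C[2][2] = min over k of (A[2][0] + B[0][2] = 7 + -1 = 6, A[2][1] + B[1][2] = -3 + 3 = 0, A[2][2] + B[2][2] = 6 + -5 = 1) = 0 (attained at k = 1)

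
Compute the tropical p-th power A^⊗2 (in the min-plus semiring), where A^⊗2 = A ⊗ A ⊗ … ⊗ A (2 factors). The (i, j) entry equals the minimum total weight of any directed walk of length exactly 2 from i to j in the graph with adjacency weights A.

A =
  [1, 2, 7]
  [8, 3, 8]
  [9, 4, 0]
A^⊗2 =
  [2, 3, 7]
  [9, 6, 8]
  [9, 4, 0]

Each entry (A^⊗2)_ij equals the minimum over all length-2 walks i = v_0 → v_1 → … → v_2 = j of Σ_t A[v_t][v_{t+1}]. For example, for (i, j) = (0, 2) we minimise over 3 possible intermediate vertex sequences; the minimum is 7, attained along the walk 0 → 2 → 2.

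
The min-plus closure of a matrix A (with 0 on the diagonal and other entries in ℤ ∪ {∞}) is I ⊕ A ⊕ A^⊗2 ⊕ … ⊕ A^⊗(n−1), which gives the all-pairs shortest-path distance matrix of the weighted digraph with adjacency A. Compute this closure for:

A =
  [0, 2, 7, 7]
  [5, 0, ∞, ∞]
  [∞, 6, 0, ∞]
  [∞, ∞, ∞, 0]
Closure =
  [0, 2, 7, 7]
  [5, 0, 12, 12]
  [11, 6, 0, 18]
  [∞, ∞, ∞, 0]

This is the Floyd-Warshall all-pairs shortest-path computation. For each intermediate vertex k = 0, 1, …, 3, update dist[i][j] ← min(dist[i][j], dist[i][k] + dist[k][j]). The final matrix gives, for each (i, j), the minimum total weight of any directed path from i to j (possibly empty when i = j).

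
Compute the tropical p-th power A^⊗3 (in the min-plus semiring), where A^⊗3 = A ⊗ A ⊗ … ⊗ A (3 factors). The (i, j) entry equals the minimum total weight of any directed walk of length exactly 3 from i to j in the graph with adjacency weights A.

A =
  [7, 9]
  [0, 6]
A^⊗3 =
  [15, 18]
  [9, 15]

Each entry (A^⊗3)_ij equals the minimum over all length-3 walks i = v_0 → v_1 → … → v_3 = j of Σ_t A[v_t][v_{t+1}]. For example, for (i, j) = (0, 1) we minimise over 4 possible intermediate vertex sequences; the minimum is 18, attained along the walk 0 → 1 → 0 → 1.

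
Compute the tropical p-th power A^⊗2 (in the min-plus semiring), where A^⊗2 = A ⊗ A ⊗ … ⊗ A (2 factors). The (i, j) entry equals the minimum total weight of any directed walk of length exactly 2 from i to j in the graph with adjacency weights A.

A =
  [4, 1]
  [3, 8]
A^⊗2 =
  [4, 5]
  [7, 4]

Each entry (A^⊗2)_ij equals the minimum over all length-2 walks i = v_0 → v_1 → … → v_2 = j of Σ_t A[v_t][v_{t+1}]. For example, for (i, j) = (0, 1) we minimise over 2 possible intermediate vertex sequences; the minimum is 5, attained along the walk 0 → 0 → 1.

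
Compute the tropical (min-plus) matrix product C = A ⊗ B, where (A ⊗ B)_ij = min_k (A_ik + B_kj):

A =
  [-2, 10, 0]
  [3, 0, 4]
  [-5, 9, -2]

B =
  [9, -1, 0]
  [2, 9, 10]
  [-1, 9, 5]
A ⊗ B =
  [-1, -3, -2]
  [2, 2, 3]
  [-3, -6, -5]

Apply the min-plus product entry-by-entry:
  C[0][0] = min over k of (A[0][0] + B[0][0] = -2 + 9 = 7, A[0][1] + B[1][0] = 10 + 2 = 12, A[0][2] + B[2][0] = 0 + -1 = -1) = -1 (attained at k = 2)
  C[0][1] = min over k of (A[0][0] + B[0][1] = -2 + -1 = -3, A[0][1] + B[1][1] = 10 + 9 = 19, A[0][2] + B[2][1] = 0 + 9 = 9) = -3 (attained at k = 0)
  C[0][2] = min over k of (A[0][0] + B[0][2] = -2 + 0 = -2, A[0][1] + B[1][2] = 10 + 10 = 20, A[0][2] + B[2][2] = 0 + 5 = 5) = -2 (attained at k = 0)
  C[1][0] = min over k of (A[1][0] + B[0][0] = 3 + 9 = 12, A[1][1] + B[1][0] = 0 + 2 = 2, A[1][2] + B[2][0] = 4 + -1 = 3) = 2 (attained at k = 1)
  C[1][1] = min over k of (A[1][0] + B[0][1] = 3 + -1 = 2, A[1][1] + B[1][1] = 0 + 9 = 9, A[1][2] + B[2][1] = 4 + 9 = 13) = 2 (attained at k = 0)
  C[1][2] = min over k of (A[1][0] + B[0][2] = 3 + 0 = 3, A[1][1] + B[1][2] = 0 + 10 = 10, A[1][2] + B[2][2] = 4 + 5 = 9) = 3 (attained at k = 0)
  C[2][0] = min over k of (A[2][0] + B[0][0] = -5 + 9 = 4, A[2][1] + B[1][0] = 9 + 2 = 11, A[2][2] + B[2][0] = -2 + -1 = -3) = -3 (attained at k = 2)
  C[2][1] = min over k of (A[2][0] + B[0][1] = -5 + -1 = -6, A[2][1] + B[1][1] = 9 + 9 = 18, A[2][2] + B[2][1] = -2 + 9 = 7) = -6 (attained at k = 0)
  C[2][2] = min over k of (A[2][0] + B[0][2] = -5 + 0 = -5, A[2][1] + B[1][2] = 9 + 10 = 19, A[2][2] + B[2][2] = -2 + 5 = 3) = -5 (attained at k = 0)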